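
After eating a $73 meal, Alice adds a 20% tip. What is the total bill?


Calculate the tip:
20% of $73 = $14.60
Add tip to meal cost:
$73 + $14.60 = $87.60

$87.60


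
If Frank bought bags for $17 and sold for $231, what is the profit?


Selling price = $231
Cost price = $17
Profit = selling price - cost price:
Profit = $231 - $17 = $214

$214


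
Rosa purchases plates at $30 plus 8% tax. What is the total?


Calculate the tax:
8% of $30 = $2.40
Add tax to price:
$30 + $2.40 = $32.40

$32.40


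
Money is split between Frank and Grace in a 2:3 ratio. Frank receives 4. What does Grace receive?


Find the multiplier:
4 / 2 = 2
Apply to Grace's share:
3 x 2 = 6

6


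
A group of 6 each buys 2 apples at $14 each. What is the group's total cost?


Cost per person:
2 x $14 = $28
Group total:
6 x $28 = $168

$168


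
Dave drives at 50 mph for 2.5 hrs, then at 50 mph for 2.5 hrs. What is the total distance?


Leg 1 distance:
50 x 2.5 = 125 miles
Leg 2 distance:
50 x 2.5 = 125 miles
Total distance:
125 + 125 = 250 miles

250 miles


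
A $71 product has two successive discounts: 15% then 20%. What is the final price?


First discount:
15% of $71 = $10.65
Price after first discount:
$71 - $10.65 = $60.35
Second discount:
20% of $60.35 = $12.07
Final price:
$60.35 - $12.07 = $48.28

$48.28


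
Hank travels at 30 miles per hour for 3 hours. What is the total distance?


Use the formula: distance = speed x time
Speed = 30 mph, Time = 3 hours
30 x 3 = 90 miles

90 miles


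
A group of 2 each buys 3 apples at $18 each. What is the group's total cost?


Cost per person:
3 x $18 = $54
Group total:
2 x $54 = $108

$108


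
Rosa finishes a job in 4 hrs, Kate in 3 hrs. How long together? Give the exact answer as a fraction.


Rosa's rate: 1/4 of the job per hour
Kate's rate: 1/3 of the job per hour
Combined rate: 1/4 + 1/3 = 7/12 per hour
Time = 1 / (7/12) = 12/7 hours (≈ 1.71 hours)

12/7 hours


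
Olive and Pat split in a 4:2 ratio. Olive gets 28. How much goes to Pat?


Find the multiplier:
28 / 4 = 7
Apply to Pat's share:
2 x 7 = 14

14


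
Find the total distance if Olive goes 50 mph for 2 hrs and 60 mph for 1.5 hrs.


Leg 1 distance:
50 x 2 = 100 miles
Leg 2 distance:
60 x 1.5 = 90 miles
Total distance:
100 + 90 = 190 miles

190 miles


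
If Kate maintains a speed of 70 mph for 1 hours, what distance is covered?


Use the formula: distance = speed x time
Speed = 70 mph, Time = 1 hours
70 x 1 = 70 miles

70 miles


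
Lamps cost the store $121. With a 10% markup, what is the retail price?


Calculate the markup amount:
10% of $121 = $12.10
Add to cost:
$121 + $12.10 = $133.10

$133.10


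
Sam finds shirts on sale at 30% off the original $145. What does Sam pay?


Calculate the discount amount:
30% of $145 = $43.50
Subtract from original:
$145 - $43.50 = $101.50

$101.50


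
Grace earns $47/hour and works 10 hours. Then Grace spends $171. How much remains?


Calculate earnings:
10 x $47 = $470
Subtract spending:
$470 - $171 = $299

$299


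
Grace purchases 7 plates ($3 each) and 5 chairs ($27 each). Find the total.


Cost of plates:
7 x $3 = $21
Cost of chairs:
5 x $27 = $135
Add both:
$21 + $135 = $156

$156


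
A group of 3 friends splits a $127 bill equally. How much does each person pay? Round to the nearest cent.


Total bill: $127
Number of people: 3
Each pays: $127 / 3 = $42.3333... ≈ $42.33

$42.33


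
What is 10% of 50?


Convert percentage to decimal:
10% = 0.1
Multiply:
50 x 0.1 = 5

5


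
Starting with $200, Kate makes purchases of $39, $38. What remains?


Add up expenses:
$39 + $38 = $77
Subtract from budget:
$200 - $77 = $123

$123


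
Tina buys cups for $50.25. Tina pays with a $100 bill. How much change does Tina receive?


Start with the amount paid:
$100
Subtract the price:
$100 - $50.25 = $49.75

$49.75


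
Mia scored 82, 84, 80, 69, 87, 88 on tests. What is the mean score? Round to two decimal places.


Add the scores:
82 + 84 + 80 + 69 + 87 + 88 = 490
Divide by the number of tests:
490 / 6 = 81.6666... ≈ 81.67

81.67


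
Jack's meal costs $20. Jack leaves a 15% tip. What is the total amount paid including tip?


Calculate the tip:
15% of $20 = $3
Add tip to meal cost:
$20 + $3 = $23

$23


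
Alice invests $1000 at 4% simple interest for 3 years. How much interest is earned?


Use the formula I = P x R x T / 100
P x R x T = 1000 x 4 x 3 = 12000
I = 12000 / 100 = $120

$120


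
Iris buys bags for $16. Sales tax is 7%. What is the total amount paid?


Calculate the tax:
7% of $16 = $1.12
Add tax to price:
$16 + $1.12 = $17.12

$17.12


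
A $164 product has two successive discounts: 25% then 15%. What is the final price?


First discount:
25% of $164 = $41
Price after first discount:
$164 - $41 = $123
Second discount:
15% of $123 = $18.45
Final price:
$123 - $18.45 = $104.55

$104.55


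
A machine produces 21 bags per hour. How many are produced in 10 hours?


Production rate: 21 bags per hour
Time: 10 hours
Total: 21 x 10 = 210 bags

210 bags


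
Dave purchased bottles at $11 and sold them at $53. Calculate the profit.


Selling price = $53
Cost price = $11
Profit = selling price - cost price:
Profit = $53 - $11 = $42

$42


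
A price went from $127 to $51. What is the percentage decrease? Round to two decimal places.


Find the absolute change:
|51 - 127| = 76
Divide by original and multiply by 100:
76 / 127 x 100 = 59.8425...% ≈ 59.84%

59.84%


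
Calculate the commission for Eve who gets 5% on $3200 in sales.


Convert rate to decimal:
5% = 0.05
Multiply by sales:
$3200 x 0.05 = $160

$160


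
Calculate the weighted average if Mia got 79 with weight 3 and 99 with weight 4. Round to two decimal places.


Weighted sum:
3 x 79 + 4 x 99 = 633
Total weight:
3 + 4 = 7
Weighted average:
633 / 7 = 90.4285... ≈ 90.43

90.43


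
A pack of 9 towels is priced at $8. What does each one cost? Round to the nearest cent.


Total cost: $8
Number of items: 9
Unit price: $8 / 9 = $0.8888... ≈ $0.89

$0.89


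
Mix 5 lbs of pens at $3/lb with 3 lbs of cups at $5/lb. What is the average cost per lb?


Cost of pens:
5 x $3 = $15
Cost of cups:
3 x $5 = $15
Total cost: $15 + $15 = $30
Total weight: 8 lbs
Average: $30 / 8 = $3.75/lb

$3.75/lb


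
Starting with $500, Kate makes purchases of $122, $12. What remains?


Add up expenses:
$122 + $12 = $134
Subtract from budget:
$500 - $134 = $366

$366


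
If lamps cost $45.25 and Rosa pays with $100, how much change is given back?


Start with the amount paid:
$100
Subtract the price:
$100 - $45.25 = $54.75

$54.75


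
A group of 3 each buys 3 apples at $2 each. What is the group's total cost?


Cost per person:
3 x $2 = $6
Group total:
3 x $6 = $18

$18


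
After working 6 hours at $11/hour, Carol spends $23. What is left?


Calculate earnings:
6 x $11 = $66
Subtract spending:
$66 - $23 = $43

$43


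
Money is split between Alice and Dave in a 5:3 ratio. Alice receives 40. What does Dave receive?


Find the multiplier:
40 / 5 = 8
Apply to Dave's share:
3 x 8 = 24

24


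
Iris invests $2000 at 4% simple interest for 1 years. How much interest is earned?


Use the formula I = P x R x T / 100
P x R x T = 2000 x 4 x 1 = 8000
I = 8000 / 100 = $80

$80


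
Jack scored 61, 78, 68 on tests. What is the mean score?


Add the scores:
61 + 78 + 68 = 207
Divide by the number of tests:
207 / 3 = 69

69


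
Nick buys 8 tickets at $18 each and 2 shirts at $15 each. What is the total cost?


Cost of tickets:
8 x $18 = $144
Cost of shirts:
2 x $15 = $30
Add both:
$144 + $30 = $174

$174


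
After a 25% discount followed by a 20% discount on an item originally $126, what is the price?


First discount:
25% of $126 = $31.50
Price after first discount:
$126 - $31.50 = $94.50
Second discount:
20% of $94.50 = $18.90
Final price:
$94.50 - $18.90 = $75.60

$75.60


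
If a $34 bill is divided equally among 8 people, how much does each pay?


Total bill: $34
Number of people: 8
Each pays: $34 / 8 = $4.25

$4.25


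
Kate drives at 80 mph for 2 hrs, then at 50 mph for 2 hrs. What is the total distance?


Leg 1 distance:
80 x 2 = 160 miles
Leg 2 distance:
50 x 2 = 100 miles
Total distance:
160 + 100 = 260 miles

260 miles


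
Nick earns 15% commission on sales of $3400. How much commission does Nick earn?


Convert rate to decimal:
15% = 0.15
Multiply by sales:
$3400 x 0.15 = $510

$510


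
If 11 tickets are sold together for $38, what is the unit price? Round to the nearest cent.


Total cost: $38
Number of items: 11
Unit price: $38 / 11 = $3.4545... ≈ $3.45

$3.45


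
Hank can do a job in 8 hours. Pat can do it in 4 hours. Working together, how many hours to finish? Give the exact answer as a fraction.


Hank's rate: 1/8 of the job per hour
Pat's rate: 1/4 of the job per hour
Combined rate: 1/8 + 1/4 = 3/8 per hour
Time = 1 / (3/8) = 8/3 hours (≈ 2.67 hours)

8/3 hours


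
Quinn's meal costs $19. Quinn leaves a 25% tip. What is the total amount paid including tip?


Calculate the tip:
25% of $19 = $4.75
Add tip to meal cost:
$19 + $4.75 = $23.75

$23.75


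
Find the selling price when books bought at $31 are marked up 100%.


Calculate the markup amount:
100% of $31 = $31
Add to cost:
$31 + $31 = $62

$62


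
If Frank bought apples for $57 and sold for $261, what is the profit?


Selling price = $261
Cost price = $57
Profit = selling price - cost price:
Profit = $261 - $57 = $204

$204


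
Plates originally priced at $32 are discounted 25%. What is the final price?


Calculate the discount amount:
25% of $32 = $8
Subtract from original:
$32 - $8 = $24

$24


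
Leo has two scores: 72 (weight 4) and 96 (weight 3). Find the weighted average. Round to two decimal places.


Weighted sum:
4 x 72 + 3 x 96 = 576
Total weight:
4 + 3 = 7
Weighted average:
576 / 7 = 82.2857... ≈ 82.29

82.29


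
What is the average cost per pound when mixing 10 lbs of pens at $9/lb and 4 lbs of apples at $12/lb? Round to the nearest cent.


Cost of pens:
10 x $9 = $90
Cost of apples:
4 x $12 = $48
Total cost: $90 + $48 = $138
Total weight: 14 lbs
Average: $138 / 14 = $9.8571... ≈ $9.86/lb

$9.86/lb


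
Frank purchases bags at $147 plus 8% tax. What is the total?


Calculate the tax:
8% of $147 = $11.76
Add tax to price:
$147 + $11.76 = $158.76

$158.76


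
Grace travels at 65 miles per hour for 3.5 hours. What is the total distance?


Use the formula: distance = speed x time
Speed = 65 mph, Time = 3.5 hours
65 x 3.5 = 227.5 miles

227.5 miles


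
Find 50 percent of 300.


Convert percentage to decimal:
50% = 0.5
Multiply:
300 x 0.5 = 150

150


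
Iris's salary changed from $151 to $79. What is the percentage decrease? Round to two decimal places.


Find the absolute change:
|79 - 151| = 72
Divide by original and multiply by 100:
72 / 151 x 100 = 47.6821...% ≈ 47.68%

47.68%


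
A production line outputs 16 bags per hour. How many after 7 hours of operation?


Production rate: 16 bags per hour
Time: 7 hours
Total: 16 x 7 = 112 bags

112 bags


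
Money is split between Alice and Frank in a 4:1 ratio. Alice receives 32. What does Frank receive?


Find the multiplier:
32 / 4 = 8
Apply to Frank's share:
1 x 8 = 8

8


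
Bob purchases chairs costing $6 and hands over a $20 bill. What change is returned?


Start with the amount paid:
$20
Subtract the price:
$20 - $6 = $14

$14


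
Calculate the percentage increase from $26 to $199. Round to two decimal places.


Find the absolute change:
|199 - 26| = 173
Divide by original and multiply by 100:
173 / 26 x 100 = 665.3846...% ≈ 665.38%

665.38%


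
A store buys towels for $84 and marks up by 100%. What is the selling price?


Calculate the markup amount:
100% of $84 = $84
Add to cost:
$84 + $84 = $168

$168


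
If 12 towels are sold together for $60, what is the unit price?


Total cost: $60
Number of items: 12
Unit price: $60 / 12 = $5

$5


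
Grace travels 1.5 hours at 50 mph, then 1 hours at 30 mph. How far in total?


Leg 1 distance:
50 x 1.5 = 75 miles
Leg 2 distance:
30 x 1 = 30 miles
Total distance:
75 + 30 = 105 miles

105 miles


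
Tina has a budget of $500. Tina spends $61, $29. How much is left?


Add up expenses:
$61 + $29 = $90
Subtract from budget:
$500 - $90 = $410

$410


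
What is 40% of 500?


Convert percentage to decimal:
40% = 0.4
Multiply:
500 x 0.4 = 200

200


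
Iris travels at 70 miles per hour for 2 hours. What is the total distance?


Use the formula: distance = speed x time
Speed = 70 mph, Time = 2 hours
70 x 2 = 140 miles

140 miles


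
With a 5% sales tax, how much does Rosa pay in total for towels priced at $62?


Calculate the tax:
5% of $62 = $3.10
Add tax to price:
$62 + $3.10 = $65.10

$65.10


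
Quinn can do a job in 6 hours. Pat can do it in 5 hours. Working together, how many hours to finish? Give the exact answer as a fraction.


Quinn's rate: 1/6 of the job per hour
Pat's rate: 1/5 of the job per hour
Combined rate: 1/6 + 1/5 = 11/30 per hour
Time = 1 / (11/30) = 30/11 hours (≈ 2.73 hours)

30/11 hours


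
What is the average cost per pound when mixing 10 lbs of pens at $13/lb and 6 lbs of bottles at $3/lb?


Cost of pens:
10 x $13 = $130
Cost of bottles:
6 x $3 = $18
Total cost: $130 + $18 = $148
Total weight: 16 lbs
Average: $148 / 16 = $9.25/lb

$9.25/lb


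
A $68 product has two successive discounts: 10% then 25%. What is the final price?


First discount:
10% of $68 = $6.80
Price after first discount:
$68 - $6.80 = $61.20
Second discount:
25% of $61.20 = $15.30
Final price:
$61.20 - $15.30 = $45.90

$45.90


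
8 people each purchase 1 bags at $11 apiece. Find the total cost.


Cost per person:
1 x $11 = $11
Group total:
8 x $11 = $88

$88


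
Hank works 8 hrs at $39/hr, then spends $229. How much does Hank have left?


Calculate earnings:
8 x $39 = $312
Subtract spending:
$312 - $229 = $83

$83


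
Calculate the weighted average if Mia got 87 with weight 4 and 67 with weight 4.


Weighted sum:
4 x 87 + 4 x 67 = 616
Total weight:
4 + 4 = 8
Weighted average:
616 / 8 = 77

77


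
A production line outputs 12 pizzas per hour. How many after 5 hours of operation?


Production rate: 12 pizzas per hour
Time: 5 hours
Total: 12 x 5 = 60 pizzas

60 pizzas


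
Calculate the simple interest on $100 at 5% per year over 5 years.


Use the formula I = P x R x T / 100
P x R x T = 100 x 5 x 5 = 2500
I = 2500 / 100 = $25

$25


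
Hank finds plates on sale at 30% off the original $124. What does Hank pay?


Calculate the discount amount:
30% of $124 = $37.20
Subtract from original:
$124 - $37.20 = $86.80

$86.80


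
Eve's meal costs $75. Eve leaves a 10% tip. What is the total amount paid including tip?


Calculate the tip:
10% of $75 = $7.50
Add tip to meal cost:
$75 + $7.50 = $82.50

$82.50


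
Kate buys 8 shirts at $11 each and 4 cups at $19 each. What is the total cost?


Cost of shirts:
8 x $11 = $88
Cost of cups:
4 x $19 = $76
Add both:
$88 + $76 = $164

$164


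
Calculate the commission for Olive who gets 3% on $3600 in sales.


Convert rate to decimal:
3% = 0.03
Multiply by sales:
$3600 x 0.03 = $108

$108


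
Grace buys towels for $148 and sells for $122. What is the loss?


Selling price = $122
Cost price = $148
Loss = cost price - selling price:
Loss = $148 - $122 = $26

$26


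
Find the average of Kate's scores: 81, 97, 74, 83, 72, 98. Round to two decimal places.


Add the scores:
81 + 97 + 74 + 83 + 72 + 98 = 505
Divide by the number of tests:
505 / 6 = 84.1666... ≈ 84.17

84.17


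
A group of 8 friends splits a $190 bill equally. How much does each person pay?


Total bill: $190
Number of people: 8
Each pays: $190 / 8 = $23.75

$23.75


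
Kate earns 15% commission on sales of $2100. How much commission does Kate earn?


Convert rate to decimal:
15% = 0.15
Multiply by sales:
$2100 x 0.15 = $315

$315


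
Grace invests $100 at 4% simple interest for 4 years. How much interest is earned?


Use the formula I = P x R x T / 100
P x R x T = 100 x 4 x 4 = 1600
I = 1600 / 100 = $16

$16


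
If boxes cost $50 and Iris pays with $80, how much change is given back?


Start with the amount paid:
$80
Subtract the price:
$80 - $50 = $30

$30


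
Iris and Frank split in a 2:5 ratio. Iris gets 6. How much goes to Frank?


Find the multiplier:
6 / 2 = 3
Apply to Frank's share:
5 x 3 = 15

15


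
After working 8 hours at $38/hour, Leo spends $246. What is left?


Calculate earnings:
8 x $38 = $304
Subtract spending:
$304 - $246 = $58

$58


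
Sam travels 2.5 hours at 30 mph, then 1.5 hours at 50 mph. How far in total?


Leg 1 distance:
30 x 2.5 = 75 miles
Leg 2 distance:
50 x 1.5 = 75 miles
Total distance:
75 + 75 = 150 miles

150 miles


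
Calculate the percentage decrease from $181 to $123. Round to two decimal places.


Find the absolute change:
|123 - 181| = 58
Divide by original and multiply by 100:
58 / 181 x 100 = 32.0441...% ≈ 32.04%

32.04%


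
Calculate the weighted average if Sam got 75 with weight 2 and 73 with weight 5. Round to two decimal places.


Weighted sum:
2 x 75 + 5 x 73 = 515
Total weight:
2 + 5 = 7
Weighted average:
515 / 7 = 73.5714... ≈ 73.57

73.57


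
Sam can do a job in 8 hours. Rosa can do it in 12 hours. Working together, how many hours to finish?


Sam's rate: 1/8 of the job per hour
Rosa's rate: 1/12 of the job per hour
Combined rate: 1/8 + 1/12 = 5/24 per hour
Time = 1 / (5/24) = 24/5 = 4.8 hours

4.8 hours


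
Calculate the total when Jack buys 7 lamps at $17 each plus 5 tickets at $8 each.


Cost of lamps:
7 x $17 = $119
Cost of tickets:
5 x $8 = $40
Add both:
$119 + $40 = $159

$159


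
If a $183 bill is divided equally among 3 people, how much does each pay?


Total bill: $183
Number of people: 3
Each pays: $183 / 3 = $61

$61


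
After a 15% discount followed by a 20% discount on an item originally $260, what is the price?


First discount:
15% of $260 = $39
Price after first discount:
$260 - $39 = $221
Second discount:
20% of $221 = $44.20
Final price:
$221 - $44.20 = $176.80

$176.80


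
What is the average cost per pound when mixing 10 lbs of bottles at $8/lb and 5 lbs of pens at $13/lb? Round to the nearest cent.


Cost of bottles:
10 x $8 = $80
Cost of pens:
5 x $13 = $65
Total cost: $80 + $65 = $145
Total weight: 15 lbs
Average: $145 / 15 = $9.6666... ≈ $9.67/lb

$9.67/lb


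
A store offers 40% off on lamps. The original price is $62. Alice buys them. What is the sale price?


Calculate the discount amount:
40% of $62 = $24.80
Subtract from original:
$62 - $24.80 = $37.20

$37.20


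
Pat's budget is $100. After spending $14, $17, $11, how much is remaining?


Add up expenses:
$14 + $17 + $11 = $42
Subtract from budget:
$100 - $42 = $58

$58


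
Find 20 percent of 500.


Convert percentage to decimal:
20% = 0.2
Multiply:
500 x 0.2 = 100

100


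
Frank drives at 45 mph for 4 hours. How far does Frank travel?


Use the formula: distance = speed x time
Speed = 45 mph, Time = 4 hours
45 x 4 = 180 miles

180 miles


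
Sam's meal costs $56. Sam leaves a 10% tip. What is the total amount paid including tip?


Calculate the tip:
10% of $56 = $5.60
Add tip to meal cost:
$56 + $5.60 = $61.60

$61.60


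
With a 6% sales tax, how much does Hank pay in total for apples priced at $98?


Calculate the tax:
6% of $98 = $5.88
Add tax to price:
$98 + $5.88 = $103.88

$103.88


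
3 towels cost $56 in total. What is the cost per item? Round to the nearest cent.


Total cost: $56
Number of items: 3
Unit price: $56 / 3 = $18.6666... ≈ $18.67

$18.67


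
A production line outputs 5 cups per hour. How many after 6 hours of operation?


Production rate: 5 cups per hour
Time: 6 hours
Total: 5 x 6 = 30 cups

30 cups


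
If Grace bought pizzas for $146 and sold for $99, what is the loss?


Selling price = $99
Cost price = $146
Loss = cost price - selling price:
Loss = $146 - $99 = $47

$47


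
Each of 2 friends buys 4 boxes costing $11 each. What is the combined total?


Cost per person:
4 x $11 = $44
Group total:
2 x $44 = $88

$88


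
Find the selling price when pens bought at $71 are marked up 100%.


Calculate the markup amount:
100% of $71 = $71
Add to cost:
$71 + $71 = $142

$142


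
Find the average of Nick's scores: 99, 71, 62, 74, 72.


Add the scores:
99 + 71 + 62 + 74 + 72 = 378
Divide by the number of tests:
378 / 5 = 75.6

75.6


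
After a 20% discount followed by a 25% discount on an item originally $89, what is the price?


First discount:
20% of $89 = $17.80
Price after first discount:
$89 - $17.80 = $71.20
Second discount:
25% of $71.20 = $17.80
Final price:
$71.20 - $17.80 = $53.40

$53.40


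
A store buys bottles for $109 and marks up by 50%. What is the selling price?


Calculate the markup amount:
50% of $109 = $54.50
Add to cost:
$109 + $54.50 = $163.50

$163.50


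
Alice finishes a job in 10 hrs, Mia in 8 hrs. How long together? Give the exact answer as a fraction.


Alice's rate: 1/10 of the job per hour
Mia's rate: 1/8 of the job per hour
Combined rate: 1/10 + 1/8 = 9/40 per hour
Time = 1 / (9/40) = 40/9 hours (≈ 4.44 hours)

40/9 hours


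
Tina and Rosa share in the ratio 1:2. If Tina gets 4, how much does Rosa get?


Find the multiplier:
4 / 1 = 4
Apply to Rosa's share:
2 x 4 = 8

8


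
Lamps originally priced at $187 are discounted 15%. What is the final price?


Calculate the discount amount:
15% of $187 = $28.05
Subtract from original:
$187 - $28.05 = $158.95

$158.95


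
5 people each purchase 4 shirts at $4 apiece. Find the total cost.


Cost per person:
4 x $4 = $16
Group total:
5 x $16 = $80

$80


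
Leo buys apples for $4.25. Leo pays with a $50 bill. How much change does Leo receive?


Start with the amount paid:
$50
Subtract the price:
$50 - $4.25 = $45.75

$45.75


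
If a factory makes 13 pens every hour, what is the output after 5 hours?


Production rate: 13 pens per hour
Time: 5 hours
Total: 13 x 5 = 65 pens

65 pens


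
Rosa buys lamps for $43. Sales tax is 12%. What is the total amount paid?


Calculate the tax:
12% of $43 = $5.16
Add tax to price:
$43 + $5.16 = $48.16

$48.16


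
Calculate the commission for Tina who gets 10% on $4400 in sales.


Convert rate to decimal:
10% = 0.1
Multiply by sales:
$4400 x 0.1 = $440

$440


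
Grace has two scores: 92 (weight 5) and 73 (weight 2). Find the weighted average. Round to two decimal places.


Weighted sum:
5 x 92 + 2 x 73 = 606
Total weight:
5 + 2 = 7
Weighted average:
606 / 7 = 86.5714... ≈ 86.57

86.57


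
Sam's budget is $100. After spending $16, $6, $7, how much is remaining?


Add up expenses:
$16 + $6 + $7 = $29
Subtract from budget:
$100 - $29 = $71

$71


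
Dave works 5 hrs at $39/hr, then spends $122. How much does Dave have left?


Calculate earnings:
5 x $39 = $195
Subtract spending:
$195 - $122 = $73

$73


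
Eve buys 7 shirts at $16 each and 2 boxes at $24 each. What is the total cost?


Cost of shirts:
7 x $16 = $112
Cost of boxes:
2 x $24 = $48
Add both:
$112 + $48 = $160

$160


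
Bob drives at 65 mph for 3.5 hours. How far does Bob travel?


Use the formula: distance = speed x time
Speed = 65 mph, Time = 3.5 hours
65 x 3.5 = 227.5 miles

227.5 miles


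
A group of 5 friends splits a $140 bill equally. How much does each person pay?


Total bill: $140
Number of people: 5
Each pays: $140 / 5 = $28

$28


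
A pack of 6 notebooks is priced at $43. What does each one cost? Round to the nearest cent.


Total cost: $43
Number of items: 6
Unit price: $43 / 6 = $7.1666... ≈ $7.17

$7.17


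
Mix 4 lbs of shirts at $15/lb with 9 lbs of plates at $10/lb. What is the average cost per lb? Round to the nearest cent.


Cost of shirts:
4 x $15 = $60
Cost of plates:
9 x $10 = $90
Total cost: $60 + $90 = $150
Total weight: 13 lbs
Average: $150 / 13 = $11.5384... ≈ $11.54/lb

$11.54/lb


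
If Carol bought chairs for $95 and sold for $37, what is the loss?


Selling price = $37
Cost price = $95
Loss = cost price - selling price:
Loss = $95 - $37 = $58

$58


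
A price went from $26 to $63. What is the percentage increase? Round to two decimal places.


Find the absolute change:
|63 - 26| = 37
Divide by original and multiply by 100:
37 / 26 x 100 = 142.3076...% ≈ 142.31%

142.31%


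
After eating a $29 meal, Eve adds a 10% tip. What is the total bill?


Calculate the tip:
10% of $29 = $2.90
Add tip to meal cost:
$29 + $2.90 = $31.90

$31.90


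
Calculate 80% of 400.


Convert percentage to decimal:
80% = 0.8
Multiply:
400 x 0.8 = 320

320


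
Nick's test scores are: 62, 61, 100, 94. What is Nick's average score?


Add the scores:
62 + 61 + 100 + 94 = 317
Divide by the number of tests:
317 / 4 = 79.25

79.25


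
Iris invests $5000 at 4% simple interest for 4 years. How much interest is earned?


Use the formula I = P x R x T / 100
P x R x T = 5000 x 4 x 4 = 80000
I = 80000 / 100 = $800

$800


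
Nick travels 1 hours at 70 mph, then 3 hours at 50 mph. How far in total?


Leg 1 distance:
70 x 1 = 70 miles
Leg 2 distance:
50 x 3 = 150 miles
Total distance:
70 + 150 = 220 miles

220 miles


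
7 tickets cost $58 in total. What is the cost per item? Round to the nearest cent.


Total cost: $58
Number of items: 7
Unit price: $58 / 7 = $8.2857... ≈ $8.29

$8.29


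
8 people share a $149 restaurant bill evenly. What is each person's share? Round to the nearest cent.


Total bill: $149
Number of people: 8
Each pays: $149 / 8 = $18.625 ≈ $18.63

$18.63


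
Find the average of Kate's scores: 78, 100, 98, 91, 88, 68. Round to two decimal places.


Add the scores:
78 + 100 + 98 + 91 + 88 + 68 = 523
Divide by the number of tests:
523 / 6 = 87.1666... ≈ 87.17

87.17


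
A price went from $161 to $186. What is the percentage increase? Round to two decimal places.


Find the absolute change:
|186 - 161| = 25
Divide by original and multiply by 100:
25 / 161 x 100 = 15.5279...% ≈ 15.53%

15.53%


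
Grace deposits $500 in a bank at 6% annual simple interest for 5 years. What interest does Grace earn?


Use the formula I = P x R x T / 100
P x R x T = 500 x 6 x 5 = 15000
I = 15000 / 100 = $150

$150


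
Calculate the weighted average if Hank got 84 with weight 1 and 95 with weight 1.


Weighted sum:
1 x 84 + 1 x 95 = 179
Total weight:
1 + 1 = 2
Weighted average:
179 / 2 = 89.5

89.5


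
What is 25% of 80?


Convert percentage to decimal:
25% = 0.25
Multiply:
80 x 0.25 = 20

20


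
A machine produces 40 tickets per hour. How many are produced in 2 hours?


Production rate: 40 tickets per hour
Time: 2 hours
Total: 40 x 2 = 80 tickets

80 tickets


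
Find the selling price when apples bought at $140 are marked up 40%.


Calculate the markup amount:
40% of $140 = $56
Add to cost:
$140 + $56 = $196

$196


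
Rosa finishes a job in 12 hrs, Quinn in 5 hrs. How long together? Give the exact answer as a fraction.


Rosa's rate: 1/12 of the job per hour
Quinn's rate: 1/5 of the job per hour
Combined rate: 1/12 + 1/5 = 17/60 per hour
Time = 1 / (17/60) = 60/17 hours (≈ 3.53 hours)

60/17 hours


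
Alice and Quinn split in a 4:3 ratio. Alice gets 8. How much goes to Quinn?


Find the multiplier:
8 / 4 = 2
Apply to Quinn's share:
3 x 2 = 6

6


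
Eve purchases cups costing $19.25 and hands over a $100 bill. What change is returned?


Start with the amount paid:
$100
Subtract the price:
$100 - $19.25 = $80.75

$80.75


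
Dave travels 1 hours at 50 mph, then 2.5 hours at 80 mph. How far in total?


Leg 1 distance:
50 x 1 = 50 miles
Leg 2 distance:
80 x 2.5 = 200 miles
Total distance:
50 + 200 = 250 miles

250 miles


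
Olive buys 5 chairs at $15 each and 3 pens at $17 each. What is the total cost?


Cost of chairs:
5 x $15 = $75
Cost of pens:
3 x $17 = $51
Add both:
$75 + $51 = $126

$126


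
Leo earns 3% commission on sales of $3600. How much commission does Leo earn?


Convert rate to decimal:
3% = 0.03
Multiply by sales:
$3600 x 0.03 = $108

$108


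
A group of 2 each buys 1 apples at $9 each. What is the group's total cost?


Cost per person:
1 x $9 = $9
Group total:
2 x $9 = $18

$18


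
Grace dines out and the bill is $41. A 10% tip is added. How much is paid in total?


Calculate the tip:
10% of $41 = $4.10
Add tip to meal cost:
$41 + $4.10 = $45.10

$45.10


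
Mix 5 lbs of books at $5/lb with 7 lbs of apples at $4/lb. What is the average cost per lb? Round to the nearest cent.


Cost of books:
5 x $5 = $25
Cost of apples:
7 x $4 = $28
Total cost: $25 + $28 = $53
Total weight: 12 lbs
Average: $53 / 12 = $4.4166... ≈ $4.42/lb

$4.42/lb


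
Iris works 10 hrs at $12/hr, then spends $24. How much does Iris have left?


Calculate earnings:
10 x $12 = $120
Subtract spending:
$120 - $24 = $96

$96


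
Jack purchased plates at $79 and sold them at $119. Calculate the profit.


Selling price = $119
Cost price = $79
Profit = selling price - cost price:
Profit = $119 - $79 = $40

$40


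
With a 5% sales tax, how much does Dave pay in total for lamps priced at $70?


Calculate the tax:
5% of $70 = $3.50
Add tax to price:
$70 + $3.50 = $73.50

$73.50


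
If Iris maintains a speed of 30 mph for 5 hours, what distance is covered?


Use the formula: distance = speed x time
Speed = 30 mph, Time = 5 hours
30 x 5 = 150 miles

150 miles


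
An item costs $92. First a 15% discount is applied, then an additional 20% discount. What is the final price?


First discount:
15% of $92 = $13.80
Price after first discount:
$92 - $13.80 = $78.20
Second discount:
20% of $78.20 = $15.64
Final price:
$78.20 - $15.64 = $62.56

$62.56


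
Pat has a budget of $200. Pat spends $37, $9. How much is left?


Add up expenses:
$37 + $9 = $46
Subtract from budget:
$200 - $46 = $154

$154


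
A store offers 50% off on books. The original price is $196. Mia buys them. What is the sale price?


Calculate the discount amount:
50% of $196 = $98
Subtract from original:
$196 - $98 = $98

$98


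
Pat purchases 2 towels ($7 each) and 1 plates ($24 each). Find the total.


Cost of towels:
2 x $7 = $14
Cost of plates:
1 x $24 = $24
Add both:
$14 + $24 = $38

$38


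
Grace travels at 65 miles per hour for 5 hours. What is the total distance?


Use the formula: distance = speed x time
Speed = 65 mph, Time = 5 hours
65 x 5 = 325 miles

325 miles


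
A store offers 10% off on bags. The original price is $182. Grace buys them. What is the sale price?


Calculate the discount amount:
10% of $182 = $18.20
Subtract from original:
$182 - $18.20 = $163.80

$163.80


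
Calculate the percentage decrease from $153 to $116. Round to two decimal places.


Find the absolute change:
|116 - 153| = 37
Divide by original and multiply by 100:
37 / 153 x 100 = 24.1830...% ≈ 24.18%

24.18%


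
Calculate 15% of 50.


Convert percentage to decimal:
15% = 0.15
Multiply:
50 x 0.15 = 7.5

7.5


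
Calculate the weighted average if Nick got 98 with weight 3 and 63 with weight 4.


Weighted sum:
3 x 98 + 4 x 63 = 546
Total weight:
3 + 4 = 7
Weighted average:
546 / 7 = 78

78


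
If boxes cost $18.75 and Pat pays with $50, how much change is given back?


Start with the amount paid:
$50
Subtract the price:
$50 - $18.75 = $31.25

$31.25


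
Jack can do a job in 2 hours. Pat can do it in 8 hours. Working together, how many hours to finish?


Jack's rate: 1/2 of the job per hour
Pat's rate: 1/8 of the job per hour
Combined rate: 1/2 + 1/8 = 5/8 per hour
Time = 1 / (5/8) = 8/5 = 1.6 hours

1.6 hours


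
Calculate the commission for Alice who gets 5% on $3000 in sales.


Convert rate to decimal:
5% = 0.05
Multiply by sales:
$3000 x 0.05 = $150

$150


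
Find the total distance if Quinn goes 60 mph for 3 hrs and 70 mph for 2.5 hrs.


Leg 1 distance:
60 x 3 = 180 miles
Leg 2 distance:
70 x 2.5 = 175 miles
Total distance:
180 + 175 = 355 miles

355 miles


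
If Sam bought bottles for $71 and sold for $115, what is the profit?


Selling price = $115
Cost price = $71
Profit = selling price - cost price:
Profit = $115 - $71 = $44

$44


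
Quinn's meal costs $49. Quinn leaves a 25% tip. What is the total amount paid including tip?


Calculate the tip:
25% of $49 = $12.25
Add tip to meal cost:
$49 + $12.25 = $61.25

$61.25


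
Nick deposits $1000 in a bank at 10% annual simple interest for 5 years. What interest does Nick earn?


Use the formula I = P x R x T / 100
P x R x T = 1000 x 10 x 5 = 50000
I = 50000 / 100 = $500

$500


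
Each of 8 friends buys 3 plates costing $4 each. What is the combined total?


Cost per person:
3 x $4 = $12
Group total:
8 x $12 = $96

$96


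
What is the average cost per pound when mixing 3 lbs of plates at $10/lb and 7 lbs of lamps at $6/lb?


Cost of plates:
3 x $10 = $30
Cost of lamps:
7 x $6 = $42
Total cost: $30 + $42 = $72
Total weight: 10 lbs
Average: $72 / 10 = $7.20/lb

$7.20/lb


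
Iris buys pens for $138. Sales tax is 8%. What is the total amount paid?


Calculate the tax:
8% of $138 = $11.04
Add tax to price:
$138 + $11.04 = $149.04

$149.04


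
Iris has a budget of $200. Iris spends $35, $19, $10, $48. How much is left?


Add up expenses:
$35 + $19 + $10 + $48 = $112
Subtract from budget:
$200 - $112 = $88

$88


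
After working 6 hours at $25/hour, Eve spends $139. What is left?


Calculate earnings:
6 x $25 = $150
Subtract spending:
$150 - $139 = $11

$11


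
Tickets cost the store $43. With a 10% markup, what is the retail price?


Calculate the markup amount:
10% of $43 = $4.30
Add to cost:
$43 + $4.30 = $47.30

$47.30


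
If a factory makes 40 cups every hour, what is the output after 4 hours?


Production rate: 40 cups per hour
Time: 4 hours
Total: 40 x 4 = 160 cups

160 cups


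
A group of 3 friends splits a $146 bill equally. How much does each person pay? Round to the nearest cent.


Total bill: $146
Number of people: 3
Each pays: $146 / 3 = $48.6666... ≈ $48.67

$48.67


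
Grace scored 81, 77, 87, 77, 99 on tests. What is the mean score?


Add the scores:
81 + 77 + 87 + 77 + 99 = 421
Divide by the number of tests:
421 / 5 = 84.2

84.2


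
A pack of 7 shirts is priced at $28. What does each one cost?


Total cost: $28
Number of items: 7
Unit price: $28 / 7 = $4

$4


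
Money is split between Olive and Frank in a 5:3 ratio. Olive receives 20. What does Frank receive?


Find the multiplier:
20 / 5 = 4
Apply to Frank's share:
3 x 4 = 12

12


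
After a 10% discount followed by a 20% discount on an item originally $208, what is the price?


First discount:
10% of $208 = $20.80
Price after first discount:
$208 - $20.80 = $187.20
Second discount:
20% of $187.20 = $37.44
Final price:
$187.20 - $37.44 = $149.76

$149.76


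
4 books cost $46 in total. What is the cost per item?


Total cost: $46
Number of items: 4
Unit price: $46 / 4 = $11.50

$11.50


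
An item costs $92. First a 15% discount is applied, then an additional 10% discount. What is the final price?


First discount:
15% of $92 = $13.80
Price after first discount:
$92 - $13.80 = $78.20
Second discount:
10% of $78.20 = $7.82
Final price:
$78.20 - $7.82 = $70.38

$70.38


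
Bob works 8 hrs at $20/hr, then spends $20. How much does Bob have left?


Calculate earnings:
8 x $20 = $160
Subtract spending:
$160 - $20 = $140

$140


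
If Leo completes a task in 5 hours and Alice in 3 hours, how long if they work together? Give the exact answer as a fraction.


Leo's rate: 1/5 of the job per hour
Alice's rate: 1/3 of the job per hour
Combined rate: 1/5 + 1/3 = 8/15 per hour
Time = 1 / (8/15) = 15/8 hours (≈ 1.88 hours)

15/8 hours


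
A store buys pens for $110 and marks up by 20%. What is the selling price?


Calculate the markup amount:
20% of $110 = $22
Add to cost:
$110 + $22 = $132

$132


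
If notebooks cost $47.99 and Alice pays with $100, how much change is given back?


Start with the amount paid:
$100
Subtract the price:
$100 - $47.99 = $52.01

$52.01


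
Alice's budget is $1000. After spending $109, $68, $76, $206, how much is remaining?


Add up expenses:
$109 + $68 + $76 + $206 = $459
Subtract from budget:
$1000 - $459 = $541

$541


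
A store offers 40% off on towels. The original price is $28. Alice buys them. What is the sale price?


Calculate the discount amount:
40% of $28 = $11.20
Subtract from original:
$28 - $11.20 = $16.80

$16.80


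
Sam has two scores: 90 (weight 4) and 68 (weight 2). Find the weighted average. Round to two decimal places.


Weighted sum:
4 x 90 + 2 x 68 = 496
Total weight:
4 + 2 = 6
Weighted average:
496 / 6 = 82.6666... ≈ 82.67

82.67


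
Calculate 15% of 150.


Convert percentage to decimal:
15% = 0.15
Multiply:
150 x 0.15 = 22.5

22.5


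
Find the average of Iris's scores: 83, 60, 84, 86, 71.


Add the scores:
83 + 60 + 84 + 86 + 71 = 384
Divide by the number of tests:
384 / 5 = 76.8

76.8


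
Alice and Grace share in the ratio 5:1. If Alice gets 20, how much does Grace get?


Find the multiplier:
20 / 5 = 4
Apply to Grace's share:
1 x 4 = 4

4


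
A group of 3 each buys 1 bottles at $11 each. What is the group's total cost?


Cost per person:
1 x $11 = $11
Group total:
3 x $11 = $33

$33


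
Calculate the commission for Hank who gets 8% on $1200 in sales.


Convert rate to decimal:
8% = 0.08
Multiply by sales:
$1200 x 0.08 = $96

$96


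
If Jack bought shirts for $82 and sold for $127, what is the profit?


Selling price = $127
Cost price = $82
Profit = selling price - cost price:
Profit = $127 - $82 = $45

$45


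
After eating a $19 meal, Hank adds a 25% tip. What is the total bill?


Calculate the tip:
25% of $19 = $4.75
Add tip to meal cost:
$19 + $4.75 = $23.75

$23.75


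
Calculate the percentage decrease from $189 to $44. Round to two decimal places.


Find the absolute change:
|44 - 189| = 145
Divide by original and multiply by 100:
145 / 189 x 100 = 76.7195...% ≈ 76.72%

76.72%


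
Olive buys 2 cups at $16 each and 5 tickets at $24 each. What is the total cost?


Cost of cups:
2 x $16 = $32
Cost of tickets:
5 x $24 = $120
Add both:
$32 + $120 = $152

$152


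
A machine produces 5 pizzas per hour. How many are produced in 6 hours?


Production rate: 5 pizzas per hour
Time: 6 hours
Total: 5 x 6 = 30 pizzas

30 pizzas


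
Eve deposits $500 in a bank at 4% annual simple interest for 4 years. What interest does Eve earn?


Use the formula I = P x R x T / 100
P x R x T = 500 x 4 x 4 = 8000
I = 8000 / 100 = $80

$80


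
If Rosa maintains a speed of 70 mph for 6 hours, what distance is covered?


Use the formula: distance = speed x time
Speed = 70 mph, Time = 6 hours
70 x 6 = 420 miles

420 miles


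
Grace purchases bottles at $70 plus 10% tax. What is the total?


Calculate the tax:
10% of $70 = $7
Add tax to price:
$70 + $7 = $77

$77


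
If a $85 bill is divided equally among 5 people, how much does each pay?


Total bill: $85
Number of people: 5
Each pays: $85 / 5 = $17

$17
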